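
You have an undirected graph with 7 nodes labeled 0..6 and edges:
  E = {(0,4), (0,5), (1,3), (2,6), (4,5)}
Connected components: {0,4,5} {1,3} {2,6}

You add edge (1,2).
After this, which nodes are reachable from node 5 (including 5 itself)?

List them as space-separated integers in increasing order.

Answer: 0 4 5

Derivation:
Before: nodes reachable from 5: {0,4,5}
Adding (1,2): merges two components, but neither contains 5. Reachability from 5 unchanged.
After: nodes reachable from 5: {0,4,5}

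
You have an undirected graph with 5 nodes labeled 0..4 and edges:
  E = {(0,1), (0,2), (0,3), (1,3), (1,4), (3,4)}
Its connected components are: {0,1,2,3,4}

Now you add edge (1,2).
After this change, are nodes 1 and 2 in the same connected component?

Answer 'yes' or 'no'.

Answer: yes

Derivation:
Initial components: {0,1,2,3,4}
Adding edge (1,2): both already in same component {0,1,2,3,4}. No change.
New components: {0,1,2,3,4}
Are 1 and 2 in the same component? yes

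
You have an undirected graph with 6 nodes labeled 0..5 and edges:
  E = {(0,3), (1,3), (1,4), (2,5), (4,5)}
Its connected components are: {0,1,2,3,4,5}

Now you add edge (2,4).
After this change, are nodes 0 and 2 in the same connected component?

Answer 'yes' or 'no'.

Initial components: {0,1,2,3,4,5}
Adding edge (2,4): both already in same component {0,1,2,3,4,5}. No change.
New components: {0,1,2,3,4,5}
Are 0 and 2 in the same component? yes

Answer: yes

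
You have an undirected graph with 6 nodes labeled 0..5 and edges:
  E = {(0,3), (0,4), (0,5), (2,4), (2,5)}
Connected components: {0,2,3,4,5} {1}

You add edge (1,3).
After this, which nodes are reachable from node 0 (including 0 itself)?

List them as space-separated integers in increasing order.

Answer: 0 1 2 3 4 5

Derivation:
Before: nodes reachable from 0: {0,2,3,4,5}
Adding (1,3): merges 0's component with another. Reachability grows.
After: nodes reachable from 0: {0,1,2,3,4,5}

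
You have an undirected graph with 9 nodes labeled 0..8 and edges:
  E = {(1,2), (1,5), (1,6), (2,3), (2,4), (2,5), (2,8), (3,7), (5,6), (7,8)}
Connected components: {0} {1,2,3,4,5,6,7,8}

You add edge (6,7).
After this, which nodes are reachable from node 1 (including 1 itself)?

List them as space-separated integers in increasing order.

Before: nodes reachable from 1: {1,2,3,4,5,6,7,8}
Adding (6,7): both endpoints already in same component. Reachability from 1 unchanged.
After: nodes reachable from 1: {1,2,3,4,5,6,7,8}

Answer: 1 2 3 4 5 6 7 8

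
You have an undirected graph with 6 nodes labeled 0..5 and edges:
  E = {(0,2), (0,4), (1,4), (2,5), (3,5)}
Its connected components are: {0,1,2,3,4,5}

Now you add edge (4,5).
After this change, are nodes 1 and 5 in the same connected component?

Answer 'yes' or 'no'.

Initial components: {0,1,2,3,4,5}
Adding edge (4,5): both already in same component {0,1,2,3,4,5}. No change.
New components: {0,1,2,3,4,5}
Are 1 and 5 in the same component? yes

Answer: yes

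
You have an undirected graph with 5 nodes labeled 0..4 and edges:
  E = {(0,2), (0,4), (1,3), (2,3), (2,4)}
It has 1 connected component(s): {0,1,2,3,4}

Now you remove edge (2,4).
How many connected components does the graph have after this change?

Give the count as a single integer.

Initial component count: 1
Remove (2,4): not a bridge. Count unchanged: 1.
  After removal, components: {0,1,2,3,4}
New component count: 1

Answer: 1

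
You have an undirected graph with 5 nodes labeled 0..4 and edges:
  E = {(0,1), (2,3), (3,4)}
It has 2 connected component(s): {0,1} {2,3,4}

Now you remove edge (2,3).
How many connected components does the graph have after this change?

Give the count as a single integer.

Initial component count: 2
Remove (2,3): it was a bridge. Count increases: 2 -> 3.
  After removal, components: {0,1} {2} {3,4}
New component count: 3

Answer: 3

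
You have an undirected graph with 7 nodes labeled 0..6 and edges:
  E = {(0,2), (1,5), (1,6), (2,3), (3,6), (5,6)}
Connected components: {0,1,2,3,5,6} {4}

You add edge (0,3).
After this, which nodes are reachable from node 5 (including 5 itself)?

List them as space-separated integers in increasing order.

Before: nodes reachable from 5: {0,1,2,3,5,6}
Adding (0,3): both endpoints already in same component. Reachability from 5 unchanged.
After: nodes reachable from 5: {0,1,2,3,5,6}

Answer: 0 1 2 3 5 6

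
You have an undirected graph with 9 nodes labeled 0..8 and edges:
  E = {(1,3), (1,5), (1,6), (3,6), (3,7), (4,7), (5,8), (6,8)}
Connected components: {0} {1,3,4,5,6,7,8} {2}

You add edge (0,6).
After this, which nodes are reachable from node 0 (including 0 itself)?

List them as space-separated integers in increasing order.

Before: nodes reachable from 0: {0}
Adding (0,6): merges 0's component with another. Reachability grows.
After: nodes reachable from 0: {0,1,3,4,5,6,7,8}

Answer: 0 1 3 4 5 6 7 8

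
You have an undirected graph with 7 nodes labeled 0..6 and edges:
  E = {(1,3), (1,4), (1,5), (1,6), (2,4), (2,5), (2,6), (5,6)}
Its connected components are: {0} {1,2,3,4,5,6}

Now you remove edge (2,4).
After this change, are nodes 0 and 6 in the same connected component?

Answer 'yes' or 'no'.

Initial components: {0} {1,2,3,4,5,6}
Removing edge (2,4): not a bridge — component count unchanged at 2.
New components: {0} {1,2,3,4,5,6}
Are 0 and 6 in the same component? no

Answer: no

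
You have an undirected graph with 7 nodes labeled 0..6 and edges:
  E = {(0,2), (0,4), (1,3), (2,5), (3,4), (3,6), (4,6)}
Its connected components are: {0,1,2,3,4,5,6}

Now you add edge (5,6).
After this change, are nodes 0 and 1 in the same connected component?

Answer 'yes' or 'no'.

Initial components: {0,1,2,3,4,5,6}
Adding edge (5,6): both already in same component {0,1,2,3,4,5,6}. No change.
New components: {0,1,2,3,4,5,6}
Are 0 and 1 in the same component? yes

Answer: yes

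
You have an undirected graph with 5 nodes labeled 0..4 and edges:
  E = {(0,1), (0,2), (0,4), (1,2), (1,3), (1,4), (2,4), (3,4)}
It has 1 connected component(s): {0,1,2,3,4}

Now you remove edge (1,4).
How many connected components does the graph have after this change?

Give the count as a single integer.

Answer: 1

Derivation:
Initial component count: 1
Remove (1,4): not a bridge. Count unchanged: 1.
  After removal, components: {0,1,2,3,4}
New component count: 1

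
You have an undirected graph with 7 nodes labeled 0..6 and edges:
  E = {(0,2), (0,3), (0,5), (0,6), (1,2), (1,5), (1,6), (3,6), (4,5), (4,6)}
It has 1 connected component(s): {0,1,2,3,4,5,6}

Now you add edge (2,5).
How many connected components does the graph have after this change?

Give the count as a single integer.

Initial component count: 1
Add (2,5): endpoints already in same component. Count unchanged: 1.
New component count: 1

Answer: 1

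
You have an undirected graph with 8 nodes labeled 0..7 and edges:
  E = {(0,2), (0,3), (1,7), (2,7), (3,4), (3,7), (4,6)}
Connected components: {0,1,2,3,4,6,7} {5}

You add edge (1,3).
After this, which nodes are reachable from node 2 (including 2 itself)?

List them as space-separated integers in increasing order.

Answer: 0 1 2 3 4 6 7

Derivation:
Before: nodes reachable from 2: {0,1,2,3,4,6,7}
Adding (1,3): both endpoints already in same component. Reachability from 2 unchanged.
After: nodes reachable from 2: {0,1,2,3,4,6,7}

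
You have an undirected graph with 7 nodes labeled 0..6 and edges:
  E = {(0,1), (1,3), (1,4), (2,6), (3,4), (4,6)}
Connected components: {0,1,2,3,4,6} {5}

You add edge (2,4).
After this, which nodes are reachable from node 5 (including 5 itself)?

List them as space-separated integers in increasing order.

Before: nodes reachable from 5: {5}
Adding (2,4): both endpoints already in same component. Reachability from 5 unchanged.
After: nodes reachable from 5: {5}

Answer: 5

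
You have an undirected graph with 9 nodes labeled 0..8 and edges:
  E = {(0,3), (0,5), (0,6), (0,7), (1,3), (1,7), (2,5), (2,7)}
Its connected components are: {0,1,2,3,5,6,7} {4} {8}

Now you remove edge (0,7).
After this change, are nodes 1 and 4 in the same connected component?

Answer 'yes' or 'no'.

Initial components: {0,1,2,3,5,6,7} {4} {8}
Removing edge (0,7): not a bridge — component count unchanged at 3.
New components: {0,1,2,3,5,6,7} {4} {8}
Are 1 and 4 in the same component? no

Answer: no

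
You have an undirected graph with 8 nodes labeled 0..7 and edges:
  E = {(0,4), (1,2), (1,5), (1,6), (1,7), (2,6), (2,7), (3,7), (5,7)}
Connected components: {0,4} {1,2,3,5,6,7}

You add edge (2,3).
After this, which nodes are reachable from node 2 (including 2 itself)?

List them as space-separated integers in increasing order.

Answer: 1 2 3 5 6 7

Derivation:
Before: nodes reachable from 2: {1,2,3,5,6,7}
Adding (2,3): both endpoints already in same component. Reachability from 2 unchanged.
After: nodes reachable from 2: {1,2,3,5,6,7}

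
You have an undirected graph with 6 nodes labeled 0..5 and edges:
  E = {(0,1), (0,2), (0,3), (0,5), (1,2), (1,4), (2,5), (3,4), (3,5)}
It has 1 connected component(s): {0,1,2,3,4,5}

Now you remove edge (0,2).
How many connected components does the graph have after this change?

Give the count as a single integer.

Initial component count: 1
Remove (0,2): not a bridge. Count unchanged: 1.
  After removal, components: {0,1,2,3,4,5}
New component count: 1

Answer: 1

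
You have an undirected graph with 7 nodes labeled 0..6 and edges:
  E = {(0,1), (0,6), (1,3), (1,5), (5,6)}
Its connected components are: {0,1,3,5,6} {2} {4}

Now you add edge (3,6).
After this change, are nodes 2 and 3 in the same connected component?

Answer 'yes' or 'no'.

Answer: no

Derivation:
Initial components: {0,1,3,5,6} {2} {4}
Adding edge (3,6): both already in same component {0,1,3,5,6}. No change.
New components: {0,1,3,5,6} {2} {4}
Are 2 and 3 in the same component? no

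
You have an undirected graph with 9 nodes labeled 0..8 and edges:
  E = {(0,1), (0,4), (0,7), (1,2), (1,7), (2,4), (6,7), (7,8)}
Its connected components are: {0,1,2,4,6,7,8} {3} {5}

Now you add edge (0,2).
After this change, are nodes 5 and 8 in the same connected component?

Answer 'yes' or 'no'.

Answer: no

Derivation:
Initial components: {0,1,2,4,6,7,8} {3} {5}
Adding edge (0,2): both already in same component {0,1,2,4,6,7,8}. No change.
New components: {0,1,2,4,6,7,8} {3} {5}
Are 5 and 8 in the same component? no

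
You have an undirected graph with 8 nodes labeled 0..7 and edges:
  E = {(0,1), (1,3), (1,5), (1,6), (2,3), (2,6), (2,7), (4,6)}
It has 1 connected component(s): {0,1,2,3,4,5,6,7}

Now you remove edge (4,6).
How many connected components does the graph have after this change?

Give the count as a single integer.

Answer: 2

Derivation:
Initial component count: 1
Remove (4,6): it was a bridge. Count increases: 1 -> 2.
  After removal, components: {0,1,2,3,5,6,7} {4}
New component count: 2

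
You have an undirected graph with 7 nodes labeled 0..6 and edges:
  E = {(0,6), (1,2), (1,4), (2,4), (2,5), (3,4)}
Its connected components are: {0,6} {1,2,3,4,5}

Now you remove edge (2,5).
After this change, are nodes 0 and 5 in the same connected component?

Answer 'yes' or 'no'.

Initial components: {0,6} {1,2,3,4,5}
Removing edge (2,5): it was a bridge — component count 2 -> 3.
New components: {0,6} {1,2,3,4} {5}
Are 0 and 5 in the same component? no

Answer: no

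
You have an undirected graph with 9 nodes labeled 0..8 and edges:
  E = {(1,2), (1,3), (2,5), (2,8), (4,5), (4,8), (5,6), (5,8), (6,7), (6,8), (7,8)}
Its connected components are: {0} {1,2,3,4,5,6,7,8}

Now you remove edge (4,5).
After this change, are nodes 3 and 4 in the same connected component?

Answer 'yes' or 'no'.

Answer: yes

Derivation:
Initial components: {0} {1,2,3,4,5,6,7,8}
Removing edge (4,5): not a bridge — component count unchanged at 2.
New components: {0} {1,2,3,4,5,6,7,8}
Are 3 and 4 in the same component? yes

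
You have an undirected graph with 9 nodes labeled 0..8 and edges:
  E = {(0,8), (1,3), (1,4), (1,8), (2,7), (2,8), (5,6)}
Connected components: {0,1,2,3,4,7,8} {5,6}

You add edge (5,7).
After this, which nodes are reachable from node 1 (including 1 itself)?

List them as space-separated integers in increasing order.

Answer: 0 1 2 3 4 5 6 7 8

Derivation:
Before: nodes reachable from 1: {0,1,2,3,4,7,8}
Adding (5,7): merges 1's component with another. Reachability grows.
After: nodes reachable from 1: {0,1,2,3,4,5,6,7,8}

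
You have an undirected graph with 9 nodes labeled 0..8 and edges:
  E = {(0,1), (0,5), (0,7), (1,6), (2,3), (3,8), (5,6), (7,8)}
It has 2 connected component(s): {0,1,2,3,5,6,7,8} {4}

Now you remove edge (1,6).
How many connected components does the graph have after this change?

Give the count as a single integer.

Answer: 2

Derivation:
Initial component count: 2
Remove (1,6): not a bridge. Count unchanged: 2.
  After removal, components: {0,1,2,3,5,6,7,8} {4}
New component count: 2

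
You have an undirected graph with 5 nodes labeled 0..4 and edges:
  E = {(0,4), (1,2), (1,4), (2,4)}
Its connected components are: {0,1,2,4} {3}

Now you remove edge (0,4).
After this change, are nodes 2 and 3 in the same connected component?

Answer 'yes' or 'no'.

Answer: no

Derivation:
Initial components: {0,1,2,4} {3}
Removing edge (0,4): it was a bridge — component count 2 -> 3.
New components: {0} {1,2,4} {3}
Are 2 and 3 in the same component? no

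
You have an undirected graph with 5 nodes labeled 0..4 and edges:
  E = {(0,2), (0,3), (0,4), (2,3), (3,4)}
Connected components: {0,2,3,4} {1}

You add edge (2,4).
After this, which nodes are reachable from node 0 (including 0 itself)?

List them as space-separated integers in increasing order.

Before: nodes reachable from 0: {0,2,3,4}
Adding (2,4): both endpoints already in same component. Reachability from 0 unchanged.
After: nodes reachable from 0: {0,2,3,4}

Answer: 0 2 3 4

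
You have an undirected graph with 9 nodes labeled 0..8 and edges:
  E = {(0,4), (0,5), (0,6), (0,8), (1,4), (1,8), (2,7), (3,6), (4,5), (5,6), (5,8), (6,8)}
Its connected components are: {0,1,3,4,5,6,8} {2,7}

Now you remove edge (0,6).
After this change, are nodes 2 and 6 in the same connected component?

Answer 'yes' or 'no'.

Answer: no

Derivation:
Initial components: {0,1,3,4,5,6,8} {2,7}
Removing edge (0,6): not a bridge — component count unchanged at 2.
New components: {0,1,3,4,5,6,8} {2,7}
Are 2 and 6 in the same component? no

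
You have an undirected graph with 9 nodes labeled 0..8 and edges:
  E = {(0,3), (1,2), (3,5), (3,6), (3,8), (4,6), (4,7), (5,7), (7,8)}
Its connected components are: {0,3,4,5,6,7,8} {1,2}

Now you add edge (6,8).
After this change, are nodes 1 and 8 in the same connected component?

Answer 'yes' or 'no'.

Initial components: {0,3,4,5,6,7,8} {1,2}
Adding edge (6,8): both already in same component {0,3,4,5,6,7,8}. No change.
New components: {0,3,4,5,6,7,8} {1,2}
Are 1 and 8 in the same component? no

Answer: no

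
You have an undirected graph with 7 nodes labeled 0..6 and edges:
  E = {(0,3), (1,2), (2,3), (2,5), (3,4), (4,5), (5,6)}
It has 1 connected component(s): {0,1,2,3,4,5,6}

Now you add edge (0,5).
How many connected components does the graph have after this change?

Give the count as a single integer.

Initial component count: 1
Add (0,5): endpoints already in same component. Count unchanged: 1.
New component count: 1

Answer: 1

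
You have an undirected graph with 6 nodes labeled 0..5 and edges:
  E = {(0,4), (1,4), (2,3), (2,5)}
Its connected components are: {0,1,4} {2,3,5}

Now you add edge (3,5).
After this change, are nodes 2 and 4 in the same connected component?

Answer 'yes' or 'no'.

Answer: no

Derivation:
Initial components: {0,1,4} {2,3,5}
Adding edge (3,5): both already in same component {2,3,5}. No change.
New components: {0,1,4} {2,3,5}
Are 2 and 4 in the same component? no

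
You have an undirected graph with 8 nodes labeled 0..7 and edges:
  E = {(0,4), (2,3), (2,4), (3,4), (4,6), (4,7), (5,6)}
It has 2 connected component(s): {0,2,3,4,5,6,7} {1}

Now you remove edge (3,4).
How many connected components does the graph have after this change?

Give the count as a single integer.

Answer: 2

Derivation:
Initial component count: 2
Remove (3,4): not a bridge. Count unchanged: 2.
  After removal, components: {0,2,3,4,5,6,7} {1}
New component count: 2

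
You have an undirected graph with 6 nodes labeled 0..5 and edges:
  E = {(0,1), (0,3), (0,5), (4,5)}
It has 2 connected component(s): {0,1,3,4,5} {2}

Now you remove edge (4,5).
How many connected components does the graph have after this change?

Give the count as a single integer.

Answer: 3

Derivation:
Initial component count: 2
Remove (4,5): it was a bridge. Count increases: 2 -> 3.
  After removal, components: {0,1,3,5} {2} {4}
New component count: 3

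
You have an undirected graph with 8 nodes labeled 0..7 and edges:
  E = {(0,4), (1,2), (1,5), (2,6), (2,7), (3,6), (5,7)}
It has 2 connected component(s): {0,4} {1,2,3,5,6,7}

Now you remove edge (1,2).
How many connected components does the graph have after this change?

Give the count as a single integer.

Initial component count: 2
Remove (1,2): not a bridge. Count unchanged: 2.
  After removal, components: {0,4} {1,2,3,5,6,7}
New component count: 2

Answer: 2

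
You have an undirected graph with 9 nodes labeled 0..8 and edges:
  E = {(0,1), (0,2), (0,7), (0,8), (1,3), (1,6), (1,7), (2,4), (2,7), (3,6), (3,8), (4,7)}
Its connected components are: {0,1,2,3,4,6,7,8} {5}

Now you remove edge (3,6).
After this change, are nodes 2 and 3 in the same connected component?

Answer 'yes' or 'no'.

Initial components: {0,1,2,3,4,6,7,8} {5}
Removing edge (3,6): not a bridge — component count unchanged at 2.
New components: {0,1,2,3,4,6,7,8} {5}
Are 2 and 3 in the same component? yes

Answer: yes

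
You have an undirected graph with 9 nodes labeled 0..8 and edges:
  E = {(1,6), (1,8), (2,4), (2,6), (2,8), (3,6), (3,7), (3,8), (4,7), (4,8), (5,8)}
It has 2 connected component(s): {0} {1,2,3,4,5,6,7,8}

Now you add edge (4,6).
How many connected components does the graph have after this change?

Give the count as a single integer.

Initial component count: 2
Add (4,6): endpoints already in same component. Count unchanged: 2.
New component count: 2

Answer: 2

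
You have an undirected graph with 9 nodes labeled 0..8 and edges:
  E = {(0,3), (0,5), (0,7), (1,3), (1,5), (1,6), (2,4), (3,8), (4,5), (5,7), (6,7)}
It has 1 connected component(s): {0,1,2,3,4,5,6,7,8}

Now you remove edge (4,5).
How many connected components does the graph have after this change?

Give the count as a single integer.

Initial component count: 1
Remove (4,5): it was a bridge. Count increases: 1 -> 2.
  After removal, components: {0,1,3,5,6,7,8} {2,4}
New component count: 2

Answer: 2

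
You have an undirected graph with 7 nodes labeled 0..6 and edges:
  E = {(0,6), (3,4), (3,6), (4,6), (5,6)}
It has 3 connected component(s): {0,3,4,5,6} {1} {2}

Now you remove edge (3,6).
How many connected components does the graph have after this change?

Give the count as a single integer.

Answer: 3

Derivation:
Initial component count: 3
Remove (3,6): not a bridge. Count unchanged: 3.
  After removal, components: {0,3,4,5,6} {1} {2}
New component count: 3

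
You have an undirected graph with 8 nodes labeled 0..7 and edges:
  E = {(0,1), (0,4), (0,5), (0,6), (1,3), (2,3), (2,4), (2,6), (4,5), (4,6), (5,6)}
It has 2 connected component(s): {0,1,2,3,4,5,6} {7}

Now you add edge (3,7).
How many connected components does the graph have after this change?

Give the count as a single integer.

Initial component count: 2
Add (3,7): merges two components. Count decreases: 2 -> 1.
New component count: 1

Answer: 1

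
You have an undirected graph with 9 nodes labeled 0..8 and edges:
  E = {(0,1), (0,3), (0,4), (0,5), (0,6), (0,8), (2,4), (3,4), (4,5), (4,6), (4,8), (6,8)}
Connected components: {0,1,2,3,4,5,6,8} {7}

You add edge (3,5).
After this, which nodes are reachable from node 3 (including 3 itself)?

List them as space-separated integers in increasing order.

Before: nodes reachable from 3: {0,1,2,3,4,5,6,8}
Adding (3,5): both endpoints already in same component. Reachability from 3 unchanged.
After: nodes reachable from 3: {0,1,2,3,4,5,6,8}

Answer: 0 1 2 3 4 5 6 8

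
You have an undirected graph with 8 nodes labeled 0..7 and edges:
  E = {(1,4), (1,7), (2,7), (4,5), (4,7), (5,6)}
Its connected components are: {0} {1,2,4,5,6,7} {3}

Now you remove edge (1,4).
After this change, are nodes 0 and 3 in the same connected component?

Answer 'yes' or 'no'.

Initial components: {0} {1,2,4,5,6,7} {3}
Removing edge (1,4): not a bridge — component count unchanged at 3.
New components: {0} {1,2,4,5,6,7} {3}
Are 0 and 3 in the same component? no

Answer: no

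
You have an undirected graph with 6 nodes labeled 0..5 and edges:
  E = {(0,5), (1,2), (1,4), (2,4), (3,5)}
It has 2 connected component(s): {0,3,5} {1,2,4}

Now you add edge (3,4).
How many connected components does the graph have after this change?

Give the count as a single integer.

Answer: 1

Derivation:
Initial component count: 2
Add (3,4): merges two components. Count decreases: 2 -> 1.
New component count: 1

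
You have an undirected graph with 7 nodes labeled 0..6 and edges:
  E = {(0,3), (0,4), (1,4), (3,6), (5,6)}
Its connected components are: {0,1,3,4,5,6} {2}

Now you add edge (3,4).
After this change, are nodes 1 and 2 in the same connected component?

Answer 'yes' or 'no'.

Initial components: {0,1,3,4,5,6} {2}
Adding edge (3,4): both already in same component {0,1,3,4,5,6}. No change.
New components: {0,1,3,4,5,6} {2}
Are 1 and 2 in the same component? no

Answer: no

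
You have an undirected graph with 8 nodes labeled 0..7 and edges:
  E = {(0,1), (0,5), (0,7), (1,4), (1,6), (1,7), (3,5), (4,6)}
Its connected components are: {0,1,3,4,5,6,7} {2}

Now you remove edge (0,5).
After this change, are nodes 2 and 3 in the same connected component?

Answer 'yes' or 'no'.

Initial components: {0,1,3,4,5,6,7} {2}
Removing edge (0,5): it was a bridge — component count 2 -> 3.
New components: {0,1,4,6,7} {2} {3,5}
Are 2 and 3 in the same component? no

Answer: no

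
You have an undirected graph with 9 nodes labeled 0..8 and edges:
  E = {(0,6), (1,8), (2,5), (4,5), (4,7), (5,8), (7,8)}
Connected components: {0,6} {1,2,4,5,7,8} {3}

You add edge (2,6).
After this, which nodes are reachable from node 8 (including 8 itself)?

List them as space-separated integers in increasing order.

Before: nodes reachable from 8: {1,2,4,5,7,8}
Adding (2,6): merges 8's component with another. Reachability grows.
After: nodes reachable from 8: {0,1,2,4,5,6,7,8}

Answer: 0 1 2 4 5 6 7 8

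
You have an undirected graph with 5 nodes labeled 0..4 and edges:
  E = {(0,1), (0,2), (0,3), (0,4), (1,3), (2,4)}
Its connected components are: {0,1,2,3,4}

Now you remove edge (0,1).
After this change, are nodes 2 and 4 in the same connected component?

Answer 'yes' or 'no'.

Answer: yes

Derivation:
Initial components: {0,1,2,3,4}
Removing edge (0,1): not a bridge — component count unchanged at 1.
New components: {0,1,2,3,4}
Are 2 and 4 in the same component? yes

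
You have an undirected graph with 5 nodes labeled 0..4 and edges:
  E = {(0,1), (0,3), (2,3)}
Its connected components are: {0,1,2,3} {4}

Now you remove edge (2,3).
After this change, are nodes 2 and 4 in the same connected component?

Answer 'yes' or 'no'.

Answer: no

Derivation:
Initial components: {0,1,2,3} {4}
Removing edge (2,3): it was a bridge — component count 2 -> 3.
New components: {0,1,3} {2} {4}
Are 2 and 4 in the same component? no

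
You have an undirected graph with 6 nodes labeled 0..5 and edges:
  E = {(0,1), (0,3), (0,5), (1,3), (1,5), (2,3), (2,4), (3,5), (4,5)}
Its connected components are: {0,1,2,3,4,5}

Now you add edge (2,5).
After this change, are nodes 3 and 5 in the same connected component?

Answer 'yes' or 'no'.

Initial components: {0,1,2,3,4,5}
Adding edge (2,5): both already in same component {0,1,2,3,4,5}. No change.
New components: {0,1,2,3,4,5}
Are 3 and 5 in the same component? yes

Answer: yes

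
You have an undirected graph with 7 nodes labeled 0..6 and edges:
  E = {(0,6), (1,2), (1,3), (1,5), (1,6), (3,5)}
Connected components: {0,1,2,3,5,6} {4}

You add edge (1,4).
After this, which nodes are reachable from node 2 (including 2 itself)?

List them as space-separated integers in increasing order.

Answer: 0 1 2 3 4 5 6

Derivation:
Before: nodes reachable from 2: {0,1,2,3,5,6}
Adding (1,4): merges 2's component with another. Reachability grows.
After: nodes reachable from 2: {0,1,2,3,4,5,6}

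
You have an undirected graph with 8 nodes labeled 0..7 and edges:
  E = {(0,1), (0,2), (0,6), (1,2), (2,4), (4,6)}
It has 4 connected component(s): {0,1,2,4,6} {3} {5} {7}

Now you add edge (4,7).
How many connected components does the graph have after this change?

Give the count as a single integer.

Initial component count: 4
Add (4,7): merges two components. Count decreases: 4 -> 3.
New component count: 3

Answer: 3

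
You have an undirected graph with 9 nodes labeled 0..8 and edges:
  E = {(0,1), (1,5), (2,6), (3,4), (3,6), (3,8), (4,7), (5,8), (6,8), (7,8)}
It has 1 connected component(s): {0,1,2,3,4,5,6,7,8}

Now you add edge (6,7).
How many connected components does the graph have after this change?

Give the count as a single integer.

Answer: 1

Derivation:
Initial component count: 1
Add (6,7): endpoints already in same component. Count unchanged: 1.
New component count: 1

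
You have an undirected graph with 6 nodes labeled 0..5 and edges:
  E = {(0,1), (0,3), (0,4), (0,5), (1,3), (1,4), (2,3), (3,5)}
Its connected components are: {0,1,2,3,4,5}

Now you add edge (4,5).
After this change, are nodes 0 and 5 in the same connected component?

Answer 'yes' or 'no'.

Answer: yes

Derivation:
Initial components: {0,1,2,3,4,5}
Adding edge (4,5): both already in same component {0,1,2,3,4,5}. No change.
New components: {0,1,2,3,4,5}
Are 0 and 5 in the same component? yes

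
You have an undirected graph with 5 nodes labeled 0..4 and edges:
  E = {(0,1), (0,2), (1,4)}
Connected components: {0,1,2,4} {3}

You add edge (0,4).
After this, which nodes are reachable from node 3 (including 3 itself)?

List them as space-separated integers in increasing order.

Answer: 3

Derivation:
Before: nodes reachable from 3: {3}
Adding (0,4): both endpoints already in same component. Reachability from 3 unchanged.
After: nodes reachable from 3: {3}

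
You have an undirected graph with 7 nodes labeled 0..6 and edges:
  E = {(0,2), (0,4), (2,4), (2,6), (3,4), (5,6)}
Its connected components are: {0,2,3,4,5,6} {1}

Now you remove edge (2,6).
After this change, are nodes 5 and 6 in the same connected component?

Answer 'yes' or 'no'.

Initial components: {0,2,3,4,5,6} {1}
Removing edge (2,6): it was a bridge — component count 2 -> 3.
New components: {0,2,3,4} {1} {5,6}
Are 5 and 6 in the same component? yes

Answer: yes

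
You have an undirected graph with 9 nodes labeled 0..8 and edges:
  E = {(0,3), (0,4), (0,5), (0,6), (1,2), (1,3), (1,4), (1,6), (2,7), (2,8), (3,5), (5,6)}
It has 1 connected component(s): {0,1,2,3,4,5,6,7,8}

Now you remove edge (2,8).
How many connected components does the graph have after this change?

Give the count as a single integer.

Initial component count: 1
Remove (2,8): it was a bridge. Count increases: 1 -> 2.
  After removal, components: {0,1,2,3,4,5,6,7} {8}
New component count: 2

Answer: 2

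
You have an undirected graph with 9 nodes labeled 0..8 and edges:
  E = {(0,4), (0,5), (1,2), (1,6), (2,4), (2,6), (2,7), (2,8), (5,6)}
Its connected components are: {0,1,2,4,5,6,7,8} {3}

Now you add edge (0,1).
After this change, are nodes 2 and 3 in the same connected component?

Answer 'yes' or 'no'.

Initial components: {0,1,2,4,5,6,7,8} {3}
Adding edge (0,1): both already in same component {0,1,2,4,5,6,7,8}. No change.
New components: {0,1,2,4,5,6,7,8} {3}
Are 2 and 3 in the same component? no

Answer: no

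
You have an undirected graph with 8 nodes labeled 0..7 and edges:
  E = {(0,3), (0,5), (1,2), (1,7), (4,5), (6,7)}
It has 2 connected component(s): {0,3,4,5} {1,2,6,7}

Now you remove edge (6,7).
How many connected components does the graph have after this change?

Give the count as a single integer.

Initial component count: 2
Remove (6,7): it was a bridge. Count increases: 2 -> 3.
  After removal, components: {0,3,4,5} {1,2,7} {6}
New component count: 3

Answer: 3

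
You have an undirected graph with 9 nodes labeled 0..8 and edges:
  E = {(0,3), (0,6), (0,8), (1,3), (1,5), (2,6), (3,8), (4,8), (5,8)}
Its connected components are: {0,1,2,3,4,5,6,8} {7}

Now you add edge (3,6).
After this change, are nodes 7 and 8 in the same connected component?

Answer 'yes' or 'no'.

Answer: no

Derivation:
Initial components: {0,1,2,3,4,5,6,8} {7}
Adding edge (3,6): both already in same component {0,1,2,3,4,5,6,8}. No change.
New components: {0,1,2,3,4,5,6,8} {7}
Are 7 and 8 in the same component? no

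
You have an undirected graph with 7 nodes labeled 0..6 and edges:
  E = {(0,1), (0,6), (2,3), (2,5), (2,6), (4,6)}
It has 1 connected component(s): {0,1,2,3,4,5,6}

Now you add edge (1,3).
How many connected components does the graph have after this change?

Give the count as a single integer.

Answer: 1

Derivation:
Initial component count: 1
Add (1,3): endpoints already in same component. Count unchanged: 1.
New component count: 1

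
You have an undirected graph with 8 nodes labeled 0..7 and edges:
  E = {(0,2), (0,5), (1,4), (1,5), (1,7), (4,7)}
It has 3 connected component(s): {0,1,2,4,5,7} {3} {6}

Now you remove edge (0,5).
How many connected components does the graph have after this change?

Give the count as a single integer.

Initial component count: 3
Remove (0,5): it was a bridge. Count increases: 3 -> 4.
  After removal, components: {0,2} {1,4,5,7} {3} {6}
New component count: 4

Answer: 4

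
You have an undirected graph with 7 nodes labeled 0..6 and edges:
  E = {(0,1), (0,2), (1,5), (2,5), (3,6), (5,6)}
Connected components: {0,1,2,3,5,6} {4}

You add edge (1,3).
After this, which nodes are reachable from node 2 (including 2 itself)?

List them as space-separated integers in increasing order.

Answer: 0 1 2 3 5 6

Derivation:
Before: nodes reachable from 2: {0,1,2,3,5,6}
Adding (1,3): both endpoints already in same component. Reachability from 2 unchanged.
After: nodes reachable from 2: {0,1,2,3,5,6}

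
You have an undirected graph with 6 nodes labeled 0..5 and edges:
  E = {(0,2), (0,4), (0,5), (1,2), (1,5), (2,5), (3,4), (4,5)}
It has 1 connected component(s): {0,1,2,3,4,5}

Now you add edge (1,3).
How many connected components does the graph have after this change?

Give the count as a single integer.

Initial component count: 1
Add (1,3): endpoints already in same component. Count unchanged: 1.
New component count: 1

Answer: 1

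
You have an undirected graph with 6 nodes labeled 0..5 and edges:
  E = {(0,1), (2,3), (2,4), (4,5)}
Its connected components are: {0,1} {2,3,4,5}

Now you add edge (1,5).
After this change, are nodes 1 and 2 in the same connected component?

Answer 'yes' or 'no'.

Answer: yes

Derivation:
Initial components: {0,1} {2,3,4,5}
Adding edge (1,5): merges {0,1} and {2,3,4,5}.
New components: {0,1,2,3,4,5}
Are 1 and 2 in the same component? yes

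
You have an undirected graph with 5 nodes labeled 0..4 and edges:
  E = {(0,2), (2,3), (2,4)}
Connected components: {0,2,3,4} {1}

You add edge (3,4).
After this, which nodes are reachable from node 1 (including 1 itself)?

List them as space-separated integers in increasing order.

Answer: 1

Derivation:
Before: nodes reachable from 1: {1}
Adding (3,4): both endpoints already in same component. Reachability from 1 unchanged.
After: nodes reachable from 1: {1}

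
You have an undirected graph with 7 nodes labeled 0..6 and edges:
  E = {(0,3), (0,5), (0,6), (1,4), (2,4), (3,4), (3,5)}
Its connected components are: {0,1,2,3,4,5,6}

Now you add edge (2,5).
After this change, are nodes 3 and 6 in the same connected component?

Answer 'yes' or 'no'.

Answer: yes

Derivation:
Initial components: {0,1,2,3,4,5,6}
Adding edge (2,5): both already in same component {0,1,2,3,4,5,6}. No change.
New components: {0,1,2,3,4,5,6}
Are 3 and 6 in the same component? yes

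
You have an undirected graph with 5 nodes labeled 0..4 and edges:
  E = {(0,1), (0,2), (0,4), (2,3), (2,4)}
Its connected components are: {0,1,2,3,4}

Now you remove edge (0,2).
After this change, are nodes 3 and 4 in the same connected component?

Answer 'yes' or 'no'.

Answer: yes

Derivation:
Initial components: {0,1,2,3,4}
Removing edge (0,2): not a bridge — component count unchanged at 1.
New components: {0,1,2,3,4}
Are 3 and 4 in the same component? yes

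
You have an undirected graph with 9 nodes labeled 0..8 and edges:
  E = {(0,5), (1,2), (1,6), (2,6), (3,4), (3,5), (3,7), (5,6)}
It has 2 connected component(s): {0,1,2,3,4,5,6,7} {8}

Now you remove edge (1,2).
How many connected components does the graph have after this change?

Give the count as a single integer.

Answer: 2

Derivation:
Initial component count: 2
Remove (1,2): not a bridge. Count unchanged: 2.
  After removal, components: {0,1,2,3,4,5,6,7} {8}
New component count: 2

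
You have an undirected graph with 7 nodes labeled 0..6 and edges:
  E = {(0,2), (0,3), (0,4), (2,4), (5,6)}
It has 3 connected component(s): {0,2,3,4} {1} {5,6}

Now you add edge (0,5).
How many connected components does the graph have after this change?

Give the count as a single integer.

Answer: 2

Derivation:
Initial component count: 3
Add (0,5): merges two components. Count decreases: 3 -> 2.
New component count: 2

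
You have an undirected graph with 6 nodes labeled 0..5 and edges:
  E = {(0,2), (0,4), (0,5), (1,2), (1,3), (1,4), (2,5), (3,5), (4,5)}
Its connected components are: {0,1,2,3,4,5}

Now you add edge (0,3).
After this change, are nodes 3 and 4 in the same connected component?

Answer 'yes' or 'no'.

Answer: yes

Derivation:
Initial components: {0,1,2,3,4,5}
Adding edge (0,3): both already in same component {0,1,2,3,4,5}. No change.
New components: {0,1,2,3,4,5}
Are 3 and 4 in the same component? yes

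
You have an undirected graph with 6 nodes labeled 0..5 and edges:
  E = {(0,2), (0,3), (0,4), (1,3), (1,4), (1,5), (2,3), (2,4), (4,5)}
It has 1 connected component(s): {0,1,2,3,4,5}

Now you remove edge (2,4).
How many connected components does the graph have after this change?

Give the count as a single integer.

Initial component count: 1
Remove (2,4): not a bridge. Count unchanged: 1.
  After removal, components: {0,1,2,3,4,5}
New component count: 1

Answer: 1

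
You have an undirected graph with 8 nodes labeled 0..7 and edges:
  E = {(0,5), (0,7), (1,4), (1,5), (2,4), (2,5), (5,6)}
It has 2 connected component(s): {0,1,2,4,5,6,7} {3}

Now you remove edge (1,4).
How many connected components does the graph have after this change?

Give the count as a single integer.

Answer: 2

Derivation:
Initial component count: 2
Remove (1,4): not a bridge. Count unchanged: 2.
  After removal, components: {0,1,2,4,5,6,7} {3}
New component count: 2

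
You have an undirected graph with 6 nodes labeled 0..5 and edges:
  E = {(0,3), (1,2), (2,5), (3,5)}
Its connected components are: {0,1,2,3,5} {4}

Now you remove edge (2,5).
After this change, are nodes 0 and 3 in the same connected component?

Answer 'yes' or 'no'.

Initial components: {0,1,2,3,5} {4}
Removing edge (2,5): it was a bridge — component count 2 -> 3.
New components: {0,3,5} {1,2} {4}
Are 0 and 3 in the same component? yes

Answer: yes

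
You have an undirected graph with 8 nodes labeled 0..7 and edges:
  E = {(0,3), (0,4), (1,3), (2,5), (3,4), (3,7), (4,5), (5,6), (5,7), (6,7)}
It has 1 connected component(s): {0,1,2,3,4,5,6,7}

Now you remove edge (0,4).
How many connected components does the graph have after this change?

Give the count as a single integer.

Initial component count: 1
Remove (0,4): not a bridge. Count unchanged: 1.
  After removal, components: {0,1,2,3,4,5,6,7}
New component count: 1

Answer: 1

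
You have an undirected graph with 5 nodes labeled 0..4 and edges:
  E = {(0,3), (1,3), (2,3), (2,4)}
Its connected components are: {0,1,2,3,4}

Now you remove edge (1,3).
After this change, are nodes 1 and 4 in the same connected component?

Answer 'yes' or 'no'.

Initial components: {0,1,2,3,4}
Removing edge (1,3): it was a bridge — component count 1 -> 2.
New components: {0,2,3,4} {1}
Are 1 and 4 in the same component? no

Answer: no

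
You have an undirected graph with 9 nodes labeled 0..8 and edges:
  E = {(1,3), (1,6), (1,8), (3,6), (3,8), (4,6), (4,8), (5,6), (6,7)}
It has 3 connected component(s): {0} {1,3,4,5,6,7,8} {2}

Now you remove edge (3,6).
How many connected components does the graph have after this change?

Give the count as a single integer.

Answer: 3

Derivation:
Initial component count: 3
Remove (3,6): not a bridge. Count unchanged: 3.
  After removal, components: {0} {1,3,4,5,6,7,8} {2}
New component count: 3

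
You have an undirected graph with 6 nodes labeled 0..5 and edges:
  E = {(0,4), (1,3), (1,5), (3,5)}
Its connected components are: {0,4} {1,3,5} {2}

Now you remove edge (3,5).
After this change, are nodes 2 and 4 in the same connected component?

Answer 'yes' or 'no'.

Initial components: {0,4} {1,3,5} {2}
Removing edge (3,5): not a bridge — component count unchanged at 3.
New components: {0,4} {1,3,5} {2}
Are 2 and 4 in the same component? no

Answer: no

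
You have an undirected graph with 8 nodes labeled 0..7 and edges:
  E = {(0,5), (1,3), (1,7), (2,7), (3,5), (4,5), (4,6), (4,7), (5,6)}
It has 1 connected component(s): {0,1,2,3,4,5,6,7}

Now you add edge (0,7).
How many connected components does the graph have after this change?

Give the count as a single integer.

Initial component count: 1
Add (0,7): endpoints already in same component. Count unchanged: 1.
New component count: 1

Answer: 1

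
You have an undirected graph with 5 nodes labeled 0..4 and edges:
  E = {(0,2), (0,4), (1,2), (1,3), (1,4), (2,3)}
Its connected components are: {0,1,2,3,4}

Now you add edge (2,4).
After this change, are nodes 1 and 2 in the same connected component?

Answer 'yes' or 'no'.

Answer: yes

Derivation:
Initial components: {0,1,2,3,4}
Adding edge (2,4): both already in same component {0,1,2,3,4}. No change.
New components: {0,1,2,3,4}
Are 1 and 2 in the same component? yes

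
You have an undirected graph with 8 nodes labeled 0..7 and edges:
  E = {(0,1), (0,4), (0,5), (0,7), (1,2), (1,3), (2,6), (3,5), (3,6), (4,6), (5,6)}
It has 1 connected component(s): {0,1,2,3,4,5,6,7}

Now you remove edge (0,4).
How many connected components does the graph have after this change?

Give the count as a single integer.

Initial component count: 1
Remove (0,4): not a bridge. Count unchanged: 1.
  After removal, components: {0,1,2,3,4,5,6,7}
New component count: 1

Answer: 1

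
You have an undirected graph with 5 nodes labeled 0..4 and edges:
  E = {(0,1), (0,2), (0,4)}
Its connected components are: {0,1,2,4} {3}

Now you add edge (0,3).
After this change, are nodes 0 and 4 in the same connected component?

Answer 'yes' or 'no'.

Answer: yes

Derivation:
Initial components: {0,1,2,4} {3}
Adding edge (0,3): merges {0,1,2,4} and {3}.
New components: {0,1,2,3,4}
Are 0 and 4 in the same component? yes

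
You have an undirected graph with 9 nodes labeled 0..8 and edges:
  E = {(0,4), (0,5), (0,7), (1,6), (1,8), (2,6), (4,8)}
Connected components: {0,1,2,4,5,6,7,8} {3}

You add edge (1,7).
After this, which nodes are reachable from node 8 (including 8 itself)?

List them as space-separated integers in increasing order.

Before: nodes reachable from 8: {0,1,2,4,5,6,7,8}
Adding (1,7): both endpoints already in same component. Reachability from 8 unchanged.
After: nodes reachable from 8: {0,1,2,4,5,6,7,8}

Answer: 0 1 2 4 5 6 7 8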